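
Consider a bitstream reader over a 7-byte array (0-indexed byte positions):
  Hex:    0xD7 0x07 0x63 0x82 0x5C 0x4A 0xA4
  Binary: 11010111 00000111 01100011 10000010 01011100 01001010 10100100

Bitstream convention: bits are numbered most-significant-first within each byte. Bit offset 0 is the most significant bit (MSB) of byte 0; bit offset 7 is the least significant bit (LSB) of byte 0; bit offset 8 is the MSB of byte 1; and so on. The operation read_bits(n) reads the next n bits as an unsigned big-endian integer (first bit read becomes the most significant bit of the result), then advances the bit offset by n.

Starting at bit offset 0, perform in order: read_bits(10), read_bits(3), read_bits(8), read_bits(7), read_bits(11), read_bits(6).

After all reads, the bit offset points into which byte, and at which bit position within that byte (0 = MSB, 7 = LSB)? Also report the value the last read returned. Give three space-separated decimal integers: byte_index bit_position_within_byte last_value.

Answer: 5 5 9

Derivation:
Read 1: bits[0:10] width=10 -> value=860 (bin 1101011100); offset now 10 = byte 1 bit 2; 46 bits remain
Read 2: bits[10:13] width=3 -> value=0 (bin 000); offset now 13 = byte 1 bit 5; 43 bits remain
Read 3: bits[13:21] width=8 -> value=236 (bin 11101100); offset now 21 = byte 2 bit 5; 35 bits remain
Read 4: bits[21:28] width=7 -> value=56 (bin 0111000); offset now 28 = byte 3 bit 4; 28 bits remain
Read 5: bits[28:39] width=11 -> value=302 (bin 00100101110); offset now 39 = byte 4 bit 7; 17 bits remain
Read 6: bits[39:45] width=6 -> value=9 (bin 001001); offset now 45 = byte 5 bit 5; 11 bits remain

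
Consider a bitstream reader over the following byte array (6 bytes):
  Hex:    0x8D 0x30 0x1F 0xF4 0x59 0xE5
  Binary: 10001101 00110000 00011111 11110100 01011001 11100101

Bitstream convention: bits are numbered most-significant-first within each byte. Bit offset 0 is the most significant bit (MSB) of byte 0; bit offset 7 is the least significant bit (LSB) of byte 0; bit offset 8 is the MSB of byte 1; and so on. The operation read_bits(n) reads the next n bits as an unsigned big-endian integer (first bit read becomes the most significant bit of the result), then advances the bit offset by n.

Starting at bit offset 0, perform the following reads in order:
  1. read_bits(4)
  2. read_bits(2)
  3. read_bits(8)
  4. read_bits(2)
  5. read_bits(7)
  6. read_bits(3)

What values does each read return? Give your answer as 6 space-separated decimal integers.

Read 1: bits[0:4] width=4 -> value=8 (bin 1000); offset now 4 = byte 0 bit 4; 44 bits remain
Read 2: bits[4:6] width=2 -> value=3 (bin 11); offset now 6 = byte 0 bit 6; 42 bits remain
Read 3: bits[6:14] width=8 -> value=76 (bin 01001100); offset now 14 = byte 1 bit 6; 34 bits remain
Read 4: bits[14:16] width=2 -> value=0 (bin 00); offset now 16 = byte 2 bit 0; 32 bits remain
Read 5: bits[16:23] width=7 -> value=15 (bin 0001111); offset now 23 = byte 2 bit 7; 25 bits remain
Read 6: bits[23:26] width=3 -> value=7 (bin 111); offset now 26 = byte 3 bit 2; 22 bits remain

Answer: 8 3 76 0 15 7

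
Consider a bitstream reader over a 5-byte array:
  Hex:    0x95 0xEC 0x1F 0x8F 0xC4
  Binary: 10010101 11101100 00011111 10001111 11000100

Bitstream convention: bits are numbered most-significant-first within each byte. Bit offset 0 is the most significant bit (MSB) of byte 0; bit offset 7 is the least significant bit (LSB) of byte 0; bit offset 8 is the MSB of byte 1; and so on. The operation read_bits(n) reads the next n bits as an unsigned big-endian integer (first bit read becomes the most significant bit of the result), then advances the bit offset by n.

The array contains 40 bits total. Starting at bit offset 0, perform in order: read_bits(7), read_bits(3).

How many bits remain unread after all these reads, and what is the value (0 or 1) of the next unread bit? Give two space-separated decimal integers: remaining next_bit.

Read 1: bits[0:7] width=7 -> value=74 (bin 1001010); offset now 7 = byte 0 bit 7; 33 bits remain
Read 2: bits[7:10] width=3 -> value=7 (bin 111); offset now 10 = byte 1 bit 2; 30 bits remain

Answer: 30 1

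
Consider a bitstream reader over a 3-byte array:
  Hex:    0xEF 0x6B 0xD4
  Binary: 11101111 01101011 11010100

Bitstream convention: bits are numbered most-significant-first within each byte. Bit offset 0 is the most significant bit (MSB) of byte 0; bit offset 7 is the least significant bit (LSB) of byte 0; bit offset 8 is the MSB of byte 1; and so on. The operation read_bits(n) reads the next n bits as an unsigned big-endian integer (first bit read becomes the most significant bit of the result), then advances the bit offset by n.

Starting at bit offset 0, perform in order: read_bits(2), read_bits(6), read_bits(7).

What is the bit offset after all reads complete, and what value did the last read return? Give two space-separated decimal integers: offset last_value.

Answer: 15 53

Derivation:
Read 1: bits[0:2] width=2 -> value=3 (bin 11); offset now 2 = byte 0 bit 2; 22 bits remain
Read 2: bits[2:8] width=6 -> value=47 (bin 101111); offset now 8 = byte 1 bit 0; 16 bits remain
Read 3: bits[8:15] width=7 -> value=53 (bin 0110101); offset now 15 = byte 1 bit 7; 9 bits remain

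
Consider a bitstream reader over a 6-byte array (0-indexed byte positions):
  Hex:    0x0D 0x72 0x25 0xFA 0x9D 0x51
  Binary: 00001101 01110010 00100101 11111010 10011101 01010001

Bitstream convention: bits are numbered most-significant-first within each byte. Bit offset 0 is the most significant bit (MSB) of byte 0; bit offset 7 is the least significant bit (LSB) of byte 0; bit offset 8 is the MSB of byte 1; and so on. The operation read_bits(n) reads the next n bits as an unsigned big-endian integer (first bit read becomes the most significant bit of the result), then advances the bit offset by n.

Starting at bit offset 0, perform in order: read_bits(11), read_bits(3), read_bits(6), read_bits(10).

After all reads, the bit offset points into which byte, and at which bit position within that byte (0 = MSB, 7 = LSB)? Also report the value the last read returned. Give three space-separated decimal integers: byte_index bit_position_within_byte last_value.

Answer: 3 6 382

Derivation:
Read 1: bits[0:11] width=11 -> value=107 (bin 00001101011); offset now 11 = byte 1 bit 3; 37 bits remain
Read 2: bits[11:14] width=3 -> value=4 (bin 100); offset now 14 = byte 1 bit 6; 34 bits remain
Read 3: bits[14:20] width=6 -> value=34 (bin 100010); offset now 20 = byte 2 bit 4; 28 bits remain
Read 4: bits[20:30] width=10 -> value=382 (bin 0101111110); offset now 30 = byte 3 bit 6; 18 bits remain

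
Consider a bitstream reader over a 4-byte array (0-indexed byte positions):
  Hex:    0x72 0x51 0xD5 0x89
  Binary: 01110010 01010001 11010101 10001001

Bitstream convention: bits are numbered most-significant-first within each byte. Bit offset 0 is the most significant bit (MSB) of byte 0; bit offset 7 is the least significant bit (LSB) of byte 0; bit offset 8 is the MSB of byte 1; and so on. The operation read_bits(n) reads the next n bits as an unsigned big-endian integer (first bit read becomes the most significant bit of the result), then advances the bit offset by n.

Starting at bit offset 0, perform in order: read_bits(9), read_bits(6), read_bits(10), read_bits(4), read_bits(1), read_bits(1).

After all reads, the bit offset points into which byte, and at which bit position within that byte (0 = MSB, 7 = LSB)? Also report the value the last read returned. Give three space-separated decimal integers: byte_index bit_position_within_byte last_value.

Answer: 3 7 0

Derivation:
Read 1: bits[0:9] width=9 -> value=228 (bin 011100100); offset now 9 = byte 1 bit 1; 23 bits remain
Read 2: bits[9:15] width=6 -> value=40 (bin 101000); offset now 15 = byte 1 bit 7; 17 bits remain
Read 3: bits[15:25] width=10 -> value=939 (bin 1110101011); offset now 25 = byte 3 bit 1; 7 bits remain
Read 4: bits[25:29] width=4 -> value=1 (bin 0001); offset now 29 = byte 3 bit 5; 3 bits remain
Read 5: bits[29:30] width=1 -> value=0 (bin 0); offset now 30 = byte 3 bit 6; 2 bits remain
Read 6: bits[30:31] width=1 -> value=0 (bin 0); offset now 31 = byte 3 bit 7; 1 bits remain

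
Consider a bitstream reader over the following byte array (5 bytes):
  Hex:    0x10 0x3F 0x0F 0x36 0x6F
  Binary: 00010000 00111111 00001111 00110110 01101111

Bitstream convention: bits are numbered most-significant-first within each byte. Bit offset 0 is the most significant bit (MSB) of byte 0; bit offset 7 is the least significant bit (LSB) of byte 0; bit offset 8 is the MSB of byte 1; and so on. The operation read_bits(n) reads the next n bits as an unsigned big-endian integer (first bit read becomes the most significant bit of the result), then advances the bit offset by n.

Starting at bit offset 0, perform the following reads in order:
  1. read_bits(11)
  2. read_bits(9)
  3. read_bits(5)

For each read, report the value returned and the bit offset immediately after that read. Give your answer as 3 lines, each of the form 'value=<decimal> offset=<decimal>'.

Answer: value=129 offset=11
value=496 offset=20
value=30 offset=25

Derivation:
Read 1: bits[0:11] width=11 -> value=129 (bin 00010000001); offset now 11 = byte 1 bit 3; 29 bits remain
Read 2: bits[11:20] width=9 -> value=496 (bin 111110000); offset now 20 = byte 2 bit 4; 20 bits remain
Read 3: bits[20:25] width=5 -> value=30 (bin 11110); offset now 25 = byte 3 bit 1; 15 bits remain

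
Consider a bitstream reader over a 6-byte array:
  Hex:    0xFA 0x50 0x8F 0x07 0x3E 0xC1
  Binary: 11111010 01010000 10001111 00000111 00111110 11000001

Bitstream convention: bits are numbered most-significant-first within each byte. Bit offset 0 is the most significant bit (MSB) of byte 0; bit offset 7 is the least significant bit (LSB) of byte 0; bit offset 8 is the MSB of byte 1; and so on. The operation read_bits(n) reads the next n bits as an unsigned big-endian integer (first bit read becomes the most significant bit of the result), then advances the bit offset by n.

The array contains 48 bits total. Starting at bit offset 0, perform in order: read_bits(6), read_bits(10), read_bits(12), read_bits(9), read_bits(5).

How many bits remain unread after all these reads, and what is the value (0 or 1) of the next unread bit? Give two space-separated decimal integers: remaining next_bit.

Read 1: bits[0:6] width=6 -> value=62 (bin 111110); offset now 6 = byte 0 bit 6; 42 bits remain
Read 2: bits[6:16] width=10 -> value=592 (bin 1001010000); offset now 16 = byte 2 bit 0; 32 bits remain
Read 3: bits[16:28] width=12 -> value=2288 (bin 100011110000); offset now 28 = byte 3 bit 4; 20 bits remain
Read 4: bits[28:37] width=9 -> value=231 (bin 011100111); offset now 37 = byte 4 bit 5; 11 bits remain
Read 5: bits[37:42] width=5 -> value=27 (bin 11011); offset now 42 = byte 5 bit 2; 6 bits remain

Answer: 6 0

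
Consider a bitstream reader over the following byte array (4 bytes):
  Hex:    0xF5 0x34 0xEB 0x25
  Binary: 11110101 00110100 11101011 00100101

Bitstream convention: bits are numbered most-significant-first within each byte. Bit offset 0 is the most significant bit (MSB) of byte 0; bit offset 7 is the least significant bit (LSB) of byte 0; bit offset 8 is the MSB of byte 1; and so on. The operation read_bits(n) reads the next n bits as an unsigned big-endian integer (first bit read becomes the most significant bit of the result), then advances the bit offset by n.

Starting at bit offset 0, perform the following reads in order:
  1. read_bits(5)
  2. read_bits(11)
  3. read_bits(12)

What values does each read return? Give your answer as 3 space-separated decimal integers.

Read 1: bits[0:5] width=5 -> value=30 (bin 11110); offset now 5 = byte 0 bit 5; 27 bits remain
Read 2: bits[5:16] width=11 -> value=1332 (bin 10100110100); offset now 16 = byte 2 bit 0; 16 bits remain
Read 3: bits[16:28] width=12 -> value=3762 (bin 111010110010); offset now 28 = byte 3 bit 4; 4 bits remain

Answer: 30 1332 3762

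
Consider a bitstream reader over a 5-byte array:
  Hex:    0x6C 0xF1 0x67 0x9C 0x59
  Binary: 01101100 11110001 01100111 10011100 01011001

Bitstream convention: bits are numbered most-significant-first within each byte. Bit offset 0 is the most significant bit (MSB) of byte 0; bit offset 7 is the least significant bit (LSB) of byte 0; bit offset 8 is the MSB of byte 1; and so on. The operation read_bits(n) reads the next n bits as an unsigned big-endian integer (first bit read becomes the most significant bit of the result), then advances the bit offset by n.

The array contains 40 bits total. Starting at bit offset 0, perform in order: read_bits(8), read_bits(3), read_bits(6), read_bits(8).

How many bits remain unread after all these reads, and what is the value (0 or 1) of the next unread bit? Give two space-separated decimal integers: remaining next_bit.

Answer: 15 0

Derivation:
Read 1: bits[0:8] width=8 -> value=108 (bin 01101100); offset now 8 = byte 1 bit 0; 32 bits remain
Read 2: bits[8:11] width=3 -> value=7 (bin 111); offset now 11 = byte 1 bit 3; 29 bits remain
Read 3: bits[11:17] width=6 -> value=34 (bin 100010); offset now 17 = byte 2 bit 1; 23 bits remain
Read 4: bits[17:25] width=8 -> value=207 (bin 11001111); offset now 25 = byte 3 bit 1; 15 bits remain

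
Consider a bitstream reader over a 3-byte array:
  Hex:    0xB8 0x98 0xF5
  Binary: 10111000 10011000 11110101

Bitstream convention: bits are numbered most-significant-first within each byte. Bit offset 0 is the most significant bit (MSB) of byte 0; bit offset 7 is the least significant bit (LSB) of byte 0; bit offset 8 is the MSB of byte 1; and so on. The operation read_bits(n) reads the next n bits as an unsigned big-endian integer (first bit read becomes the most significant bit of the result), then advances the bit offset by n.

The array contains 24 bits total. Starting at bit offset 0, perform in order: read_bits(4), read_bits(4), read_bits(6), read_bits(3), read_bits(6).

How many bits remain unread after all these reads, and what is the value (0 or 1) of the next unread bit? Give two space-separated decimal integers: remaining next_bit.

Answer: 1 1

Derivation:
Read 1: bits[0:4] width=4 -> value=11 (bin 1011); offset now 4 = byte 0 bit 4; 20 bits remain
Read 2: bits[4:8] width=4 -> value=8 (bin 1000); offset now 8 = byte 1 bit 0; 16 bits remain
Read 3: bits[8:14] width=6 -> value=38 (bin 100110); offset now 14 = byte 1 bit 6; 10 bits remain
Read 4: bits[14:17] width=3 -> value=1 (bin 001); offset now 17 = byte 2 bit 1; 7 bits remain
Read 5: bits[17:23] width=6 -> value=58 (bin 111010); offset now 23 = byte 2 bit 7; 1 bits remain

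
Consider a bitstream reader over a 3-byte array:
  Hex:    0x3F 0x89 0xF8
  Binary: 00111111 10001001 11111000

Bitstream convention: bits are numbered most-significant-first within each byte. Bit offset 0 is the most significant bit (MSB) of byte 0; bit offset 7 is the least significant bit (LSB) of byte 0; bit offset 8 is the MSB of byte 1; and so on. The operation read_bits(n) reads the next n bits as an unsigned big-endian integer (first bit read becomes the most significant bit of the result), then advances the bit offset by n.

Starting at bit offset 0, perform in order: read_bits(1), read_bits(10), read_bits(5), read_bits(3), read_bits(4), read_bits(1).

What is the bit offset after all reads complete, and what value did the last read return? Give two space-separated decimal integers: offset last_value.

Answer: 24 0

Derivation:
Read 1: bits[0:1] width=1 -> value=0 (bin 0); offset now 1 = byte 0 bit 1; 23 bits remain
Read 2: bits[1:11] width=10 -> value=508 (bin 0111111100); offset now 11 = byte 1 bit 3; 13 bits remain
Read 3: bits[11:16] width=5 -> value=9 (bin 01001); offset now 16 = byte 2 bit 0; 8 bits remain
Read 4: bits[16:19] width=3 -> value=7 (bin 111); offset now 19 = byte 2 bit 3; 5 bits remain
Read 5: bits[19:23] width=4 -> value=12 (bin 1100); offset now 23 = byte 2 bit 7; 1 bits remain
Read 6: bits[23:24] width=1 -> value=0 (bin 0); offset now 24 = byte 3 bit 0; 0 bits remain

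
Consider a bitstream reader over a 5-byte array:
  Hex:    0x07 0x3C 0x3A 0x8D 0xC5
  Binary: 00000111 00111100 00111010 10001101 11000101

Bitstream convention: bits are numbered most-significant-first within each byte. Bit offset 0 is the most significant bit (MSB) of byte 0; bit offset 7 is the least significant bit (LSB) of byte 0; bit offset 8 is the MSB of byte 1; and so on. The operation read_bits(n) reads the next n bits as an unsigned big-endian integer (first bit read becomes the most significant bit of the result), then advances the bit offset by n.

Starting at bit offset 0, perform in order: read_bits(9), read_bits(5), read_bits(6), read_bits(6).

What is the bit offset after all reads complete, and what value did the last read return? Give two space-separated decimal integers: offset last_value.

Read 1: bits[0:9] width=9 -> value=14 (bin 000001110); offset now 9 = byte 1 bit 1; 31 bits remain
Read 2: bits[9:14] width=5 -> value=15 (bin 01111); offset now 14 = byte 1 bit 6; 26 bits remain
Read 3: bits[14:20] width=6 -> value=3 (bin 000011); offset now 20 = byte 2 bit 4; 20 bits remain
Read 4: bits[20:26] width=6 -> value=42 (bin 101010); offset now 26 = byte 3 bit 2; 14 bits remain

Answer: 26 42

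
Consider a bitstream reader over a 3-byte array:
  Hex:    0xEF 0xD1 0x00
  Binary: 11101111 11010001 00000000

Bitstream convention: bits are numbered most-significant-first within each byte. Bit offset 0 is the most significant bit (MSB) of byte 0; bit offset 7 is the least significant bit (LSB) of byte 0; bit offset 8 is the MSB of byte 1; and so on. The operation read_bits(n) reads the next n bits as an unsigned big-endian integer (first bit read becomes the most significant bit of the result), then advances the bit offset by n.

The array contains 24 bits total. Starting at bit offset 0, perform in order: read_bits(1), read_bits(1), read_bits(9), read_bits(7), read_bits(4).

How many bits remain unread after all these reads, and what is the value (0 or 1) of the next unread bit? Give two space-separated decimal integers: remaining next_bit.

Read 1: bits[0:1] width=1 -> value=1 (bin 1); offset now 1 = byte 0 bit 1; 23 bits remain
Read 2: bits[1:2] width=1 -> value=1 (bin 1); offset now 2 = byte 0 bit 2; 22 bits remain
Read 3: bits[2:11] width=9 -> value=382 (bin 101111110); offset now 11 = byte 1 bit 3; 13 bits remain
Read 4: bits[11:18] width=7 -> value=68 (bin 1000100); offset now 18 = byte 2 bit 2; 6 bits remain
Read 5: bits[18:22] width=4 -> value=0 (bin 0000); offset now 22 = byte 2 bit 6; 2 bits remain

Answer: 2 0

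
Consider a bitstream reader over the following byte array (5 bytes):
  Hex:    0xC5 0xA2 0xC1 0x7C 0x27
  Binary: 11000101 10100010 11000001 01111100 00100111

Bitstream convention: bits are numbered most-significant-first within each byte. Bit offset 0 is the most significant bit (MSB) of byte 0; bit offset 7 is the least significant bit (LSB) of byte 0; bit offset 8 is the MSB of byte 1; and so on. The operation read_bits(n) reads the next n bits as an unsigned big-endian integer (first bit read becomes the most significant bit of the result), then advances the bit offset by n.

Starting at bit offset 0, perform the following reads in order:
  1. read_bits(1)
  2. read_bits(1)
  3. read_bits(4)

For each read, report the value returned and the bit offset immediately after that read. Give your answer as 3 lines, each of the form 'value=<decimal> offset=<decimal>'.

Answer: value=1 offset=1
value=1 offset=2
value=1 offset=6

Derivation:
Read 1: bits[0:1] width=1 -> value=1 (bin 1); offset now 1 = byte 0 bit 1; 39 bits remain
Read 2: bits[1:2] width=1 -> value=1 (bin 1); offset now 2 = byte 0 bit 2; 38 bits remain
Read 3: bits[2:6] width=4 -> value=1 (bin 0001); offset now 6 = byte 0 bit 6; 34 bits remain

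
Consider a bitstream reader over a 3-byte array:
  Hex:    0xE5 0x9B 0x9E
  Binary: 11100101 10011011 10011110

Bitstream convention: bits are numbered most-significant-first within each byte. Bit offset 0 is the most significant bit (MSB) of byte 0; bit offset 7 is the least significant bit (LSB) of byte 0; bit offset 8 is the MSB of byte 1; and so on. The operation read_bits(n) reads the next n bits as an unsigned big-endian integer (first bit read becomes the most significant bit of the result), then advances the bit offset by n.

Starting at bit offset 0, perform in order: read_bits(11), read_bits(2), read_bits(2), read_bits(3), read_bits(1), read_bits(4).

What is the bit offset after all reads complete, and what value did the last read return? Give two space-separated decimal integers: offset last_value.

Read 1: bits[0:11] width=11 -> value=1836 (bin 11100101100); offset now 11 = byte 1 bit 3; 13 bits remain
Read 2: bits[11:13] width=2 -> value=3 (bin 11); offset now 13 = byte 1 bit 5; 11 bits remain
Read 3: bits[13:15] width=2 -> value=1 (bin 01); offset now 15 = byte 1 bit 7; 9 bits remain
Read 4: bits[15:18] width=3 -> value=6 (bin 110); offset now 18 = byte 2 bit 2; 6 bits remain
Read 5: bits[18:19] width=1 -> value=0 (bin 0); offset now 19 = byte 2 bit 3; 5 bits remain
Read 6: bits[19:23] width=4 -> value=15 (bin 1111); offset now 23 = byte 2 bit 7; 1 bits remain

Answer: 23 15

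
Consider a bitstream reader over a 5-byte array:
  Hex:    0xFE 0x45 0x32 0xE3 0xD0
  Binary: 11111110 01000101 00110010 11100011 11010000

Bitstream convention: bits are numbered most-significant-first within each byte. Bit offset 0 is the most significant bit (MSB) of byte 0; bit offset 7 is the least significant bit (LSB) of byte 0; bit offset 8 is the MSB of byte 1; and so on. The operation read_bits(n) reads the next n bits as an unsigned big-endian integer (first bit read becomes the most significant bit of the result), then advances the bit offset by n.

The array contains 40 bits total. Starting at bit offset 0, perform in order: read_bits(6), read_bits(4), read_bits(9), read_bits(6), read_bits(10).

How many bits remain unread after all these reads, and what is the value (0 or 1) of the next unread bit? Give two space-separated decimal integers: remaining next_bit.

Read 1: bits[0:6] width=6 -> value=63 (bin 111111); offset now 6 = byte 0 bit 6; 34 bits remain
Read 2: bits[6:10] width=4 -> value=9 (bin 1001); offset now 10 = byte 1 bit 2; 30 bits remain
Read 3: bits[10:19] width=9 -> value=41 (bin 000101001); offset now 19 = byte 2 bit 3; 21 bits remain
Read 4: bits[19:25] width=6 -> value=37 (bin 100101); offset now 25 = byte 3 bit 1; 15 bits remain
Read 5: bits[25:35] width=10 -> value=798 (bin 1100011110); offset now 35 = byte 4 bit 3; 5 bits remain

Answer: 5 1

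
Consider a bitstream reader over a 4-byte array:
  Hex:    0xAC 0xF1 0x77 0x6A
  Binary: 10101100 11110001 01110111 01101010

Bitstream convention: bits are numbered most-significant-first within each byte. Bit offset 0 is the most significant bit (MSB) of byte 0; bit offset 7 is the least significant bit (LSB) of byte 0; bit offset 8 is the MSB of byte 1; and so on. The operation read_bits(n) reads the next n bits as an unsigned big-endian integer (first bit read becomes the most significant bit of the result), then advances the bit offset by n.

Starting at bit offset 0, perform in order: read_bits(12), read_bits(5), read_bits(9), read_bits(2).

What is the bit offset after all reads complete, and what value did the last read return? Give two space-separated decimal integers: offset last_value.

Answer: 28 2

Derivation:
Read 1: bits[0:12] width=12 -> value=2767 (bin 101011001111); offset now 12 = byte 1 bit 4; 20 bits remain
Read 2: bits[12:17] width=5 -> value=2 (bin 00010); offset now 17 = byte 2 bit 1; 15 bits remain
Read 3: bits[17:26] width=9 -> value=477 (bin 111011101); offset now 26 = byte 3 bit 2; 6 bits remain
Read 4: bits[26:28] width=2 -> value=2 (bin 10); offset now 28 = byte 3 bit 4; 4 bits remain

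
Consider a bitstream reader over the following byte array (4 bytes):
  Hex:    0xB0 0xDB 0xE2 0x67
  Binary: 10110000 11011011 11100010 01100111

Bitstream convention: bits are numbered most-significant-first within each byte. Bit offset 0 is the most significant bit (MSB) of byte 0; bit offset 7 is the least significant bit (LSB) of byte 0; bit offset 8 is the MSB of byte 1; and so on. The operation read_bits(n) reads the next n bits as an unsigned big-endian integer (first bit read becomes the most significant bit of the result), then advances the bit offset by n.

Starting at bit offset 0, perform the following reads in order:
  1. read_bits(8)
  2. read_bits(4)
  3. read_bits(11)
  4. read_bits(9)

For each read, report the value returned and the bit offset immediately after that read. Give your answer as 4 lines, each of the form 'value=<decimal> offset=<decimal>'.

Answer: value=176 offset=8
value=13 offset=12
value=1521 offset=23
value=103 offset=32

Derivation:
Read 1: bits[0:8] width=8 -> value=176 (bin 10110000); offset now 8 = byte 1 bit 0; 24 bits remain
Read 2: bits[8:12] width=4 -> value=13 (bin 1101); offset now 12 = byte 1 bit 4; 20 bits remain
Read 3: bits[12:23] width=11 -> value=1521 (bin 10111110001); offset now 23 = byte 2 bit 7; 9 bits remain
Read 4: bits[23:32] width=9 -> value=103 (bin 001100111); offset now 32 = byte 4 bit 0; 0 bits remain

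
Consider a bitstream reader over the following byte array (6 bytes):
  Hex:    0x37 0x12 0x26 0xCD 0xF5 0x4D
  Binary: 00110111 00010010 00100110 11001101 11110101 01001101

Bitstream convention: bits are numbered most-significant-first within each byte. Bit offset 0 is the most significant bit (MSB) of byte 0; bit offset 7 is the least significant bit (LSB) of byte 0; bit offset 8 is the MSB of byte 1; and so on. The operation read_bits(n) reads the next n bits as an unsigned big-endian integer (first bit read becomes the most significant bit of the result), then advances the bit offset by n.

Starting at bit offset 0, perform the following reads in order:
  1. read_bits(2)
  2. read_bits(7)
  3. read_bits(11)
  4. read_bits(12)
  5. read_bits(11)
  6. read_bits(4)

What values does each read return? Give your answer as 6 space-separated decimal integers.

Answer: 0 110 290 1741 1962 6

Derivation:
Read 1: bits[0:2] width=2 -> value=0 (bin 00); offset now 2 = byte 0 bit 2; 46 bits remain
Read 2: bits[2:9] width=7 -> value=110 (bin 1101110); offset now 9 = byte 1 bit 1; 39 bits remain
Read 3: bits[9:20] width=11 -> value=290 (bin 00100100010); offset now 20 = byte 2 bit 4; 28 bits remain
Read 4: bits[20:32] width=12 -> value=1741 (bin 011011001101); offset now 32 = byte 4 bit 0; 16 bits remain
Read 5: bits[32:43] width=11 -> value=1962 (bin 11110101010); offset now 43 = byte 5 bit 3; 5 bits remain
Read 6: bits[43:47] width=4 -> value=6 (bin 0110); offset now 47 = byte 5 bit 7; 1 bits remain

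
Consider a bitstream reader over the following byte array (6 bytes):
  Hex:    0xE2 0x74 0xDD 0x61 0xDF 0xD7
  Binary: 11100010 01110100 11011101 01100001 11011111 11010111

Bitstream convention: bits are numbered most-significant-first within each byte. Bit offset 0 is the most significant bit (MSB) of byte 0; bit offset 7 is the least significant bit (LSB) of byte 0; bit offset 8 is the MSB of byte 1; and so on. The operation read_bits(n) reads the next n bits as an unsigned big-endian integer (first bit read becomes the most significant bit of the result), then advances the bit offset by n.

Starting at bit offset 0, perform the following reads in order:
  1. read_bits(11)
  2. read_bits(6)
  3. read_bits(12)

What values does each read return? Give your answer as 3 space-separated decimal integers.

Answer: 1811 41 2988

Derivation:
Read 1: bits[0:11] width=11 -> value=1811 (bin 11100010011); offset now 11 = byte 1 bit 3; 37 bits remain
Read 2: bits[11:17] width=6 -> value=41 (bin 101001); offset now 17 = byte 2 bit 1; 31 bits remain
Read 3: bits[17:29] width=12 -> value=2988 (bin 101110101100); offset now 29 = byte 3 bit 5; 19 bits remain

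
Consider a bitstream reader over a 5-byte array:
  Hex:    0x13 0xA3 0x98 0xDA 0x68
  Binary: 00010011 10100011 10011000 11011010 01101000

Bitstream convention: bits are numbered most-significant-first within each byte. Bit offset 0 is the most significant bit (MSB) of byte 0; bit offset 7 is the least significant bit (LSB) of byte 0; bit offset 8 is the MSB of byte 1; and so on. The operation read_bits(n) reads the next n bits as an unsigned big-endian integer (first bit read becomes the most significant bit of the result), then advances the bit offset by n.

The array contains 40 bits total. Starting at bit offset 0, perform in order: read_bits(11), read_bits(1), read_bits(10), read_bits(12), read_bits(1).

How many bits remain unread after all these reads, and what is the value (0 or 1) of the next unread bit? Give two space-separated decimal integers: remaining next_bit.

Answer: 5 0

Derivation:
Read 1: bits[0:11] width=11 -> value=157 (bin 00010011101); offset now 11 = byte 1 bit 3; 29 bits remain
Read 2: bits[11:12] width=1 -> value=0 (bin 0); offset now 12 = byte 1 bit 4; 28 bits remain
Read 3: bits[12:22] width=10 -> value=230 (bin 0011100110); offset now 22 = byte 2 bit 6; 18 bits remain
Read 4: bits[22:34] width=12 -> value=873 (bin 001101101001); offset now 34 = byte 4 bit 2; 6 bits remain
Read 5: bits[34:35] width=1 -> value=1 (bin 1); offset now 35 = byte 4 bit 3; 5 bits remain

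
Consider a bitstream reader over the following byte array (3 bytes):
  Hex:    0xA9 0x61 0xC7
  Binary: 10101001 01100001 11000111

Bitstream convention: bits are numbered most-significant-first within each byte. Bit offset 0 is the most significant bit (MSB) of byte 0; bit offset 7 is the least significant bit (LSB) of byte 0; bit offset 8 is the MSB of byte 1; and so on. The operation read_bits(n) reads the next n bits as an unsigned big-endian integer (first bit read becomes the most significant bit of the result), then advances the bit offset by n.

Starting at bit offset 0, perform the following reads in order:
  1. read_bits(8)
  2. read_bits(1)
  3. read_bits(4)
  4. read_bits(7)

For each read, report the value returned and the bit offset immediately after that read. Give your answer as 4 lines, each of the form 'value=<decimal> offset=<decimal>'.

Answer: value=169 offset=8
value=0 offset=9
value=12 offset=13
value=28 offset=20

Derivation:
Read 1: bits[0:8] width=8 -> value=169 (bin 10101001); offset now 8 = byte 1 bit 0; 16 bits remain
Read 2: bits[8:9] width=1 -> value=0 (bin 0); offset now 9 = byte 1 bit 1; 15 bits remain
Read 3: bits[9:13] width=4 -> value=12 (bin 1100); offset now 13 = byte 1 bit 5; 11 bits remain
Read 4: bits[13:20] width=7 -> value=28 (bin 0011100); offset now 20 = byte 2 bit 4; 4 bits remain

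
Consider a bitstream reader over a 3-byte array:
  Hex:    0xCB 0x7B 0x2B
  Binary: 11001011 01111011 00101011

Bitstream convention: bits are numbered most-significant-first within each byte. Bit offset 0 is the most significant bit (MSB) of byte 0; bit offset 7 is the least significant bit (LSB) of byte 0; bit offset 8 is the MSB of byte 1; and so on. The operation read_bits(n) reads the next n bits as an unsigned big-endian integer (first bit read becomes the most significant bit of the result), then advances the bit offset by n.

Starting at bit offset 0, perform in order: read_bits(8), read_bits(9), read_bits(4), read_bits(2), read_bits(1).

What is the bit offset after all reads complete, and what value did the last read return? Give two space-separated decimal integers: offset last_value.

Read 1: bits[0:8] width=8 -> value=203 (bin 11001011); offset now 8 = byte 1 bit 0; 16 bits remain
Read 2: bits[8:17] width=9 -> value=246 (bin 011110110); offset now 17 = byte 2 bit 1; 7 bits remain
Read 3: bits[17:21] width=4 -> value=5 (bin 0101); offset now 21 = byte 2 bit 5; 3 bits remain
Read 4: bits[21:23] width=2 -> value=1 (bin 01); offset now 23 = byte 2 bit 7; 1 bits remain
Read 5: bits[23:24] width=1 -> value=1 (bin 1); offset now 24 = byte 3 bit 0; 0 bits remain

Answer: 24 1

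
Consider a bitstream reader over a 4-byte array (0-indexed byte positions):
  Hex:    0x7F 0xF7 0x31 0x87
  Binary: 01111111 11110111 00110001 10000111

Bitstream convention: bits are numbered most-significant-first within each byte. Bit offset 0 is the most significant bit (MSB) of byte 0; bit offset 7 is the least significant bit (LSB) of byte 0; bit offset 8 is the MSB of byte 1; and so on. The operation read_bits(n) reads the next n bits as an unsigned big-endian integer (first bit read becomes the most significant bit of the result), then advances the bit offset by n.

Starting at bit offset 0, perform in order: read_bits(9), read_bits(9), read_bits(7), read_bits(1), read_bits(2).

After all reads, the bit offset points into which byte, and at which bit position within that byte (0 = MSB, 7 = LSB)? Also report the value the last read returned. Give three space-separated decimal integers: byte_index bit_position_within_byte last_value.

Answer: 3 4 0

Derivation:
Read 1: bits[0:9] width=9 -> value=255 (bin 011111111); offset now 9 = byte 1 bit 1; 23 bits remain
Read 2: bits[9:18] width=9 -> value=476 (bin 111011100); offset now 18 = byte 2 bit 2; 14 bits remain
Read 3: bits[18:25] width=7 -> value=99 (bin 1100011); offset now 25 = byte 3 bit 1; 7 bits remain
Read 4: bits[25:26] width=1 -> value=0 (bin 0); offset now 26 = byte 3 bit 2; 6 bits remain
Read 5: bits[26:28] width=2 -> value=0 (bin 00); offset now 28 = byte 3 bit 4; 4 bits remain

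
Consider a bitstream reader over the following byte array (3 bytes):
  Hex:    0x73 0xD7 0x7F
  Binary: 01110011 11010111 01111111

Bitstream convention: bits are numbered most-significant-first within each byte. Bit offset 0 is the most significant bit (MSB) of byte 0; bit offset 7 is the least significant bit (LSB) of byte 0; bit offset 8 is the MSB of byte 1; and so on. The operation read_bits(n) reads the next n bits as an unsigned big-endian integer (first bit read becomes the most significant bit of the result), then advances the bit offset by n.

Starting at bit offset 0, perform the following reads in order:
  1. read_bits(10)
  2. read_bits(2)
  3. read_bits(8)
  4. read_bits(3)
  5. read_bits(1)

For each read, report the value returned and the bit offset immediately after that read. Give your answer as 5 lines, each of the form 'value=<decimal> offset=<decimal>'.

Read 1: bits[0:10] width=10 -> value=463 (bin 0111001111); offset now 10 = byte 1 bit 2; 14 bits remain
Read 2: bits[10:12] width=2 -> value=1 (bin 01); offset now 12 = byte 1 bit 4; 12 bits remain
Read 3: bits[12:20] width=8 -> value=119 (bin 01110111); offset now 20 = byte 2 bit 4; 4 bits remain
Read 4: bits[20:23] width=3 -> value=7 (bin 111); offset now 23 = byte 2 bit 7; 1 bits remain
Read 5: bits[23:24] width=1 -> value=1 (bin 1); offset now 24 = byte 3 bit 0; 0 bits remain

Answer: value=463 offset=10
value=1 offset=12
value=119 offset=20
value=7 offset=23
value=1 offset=24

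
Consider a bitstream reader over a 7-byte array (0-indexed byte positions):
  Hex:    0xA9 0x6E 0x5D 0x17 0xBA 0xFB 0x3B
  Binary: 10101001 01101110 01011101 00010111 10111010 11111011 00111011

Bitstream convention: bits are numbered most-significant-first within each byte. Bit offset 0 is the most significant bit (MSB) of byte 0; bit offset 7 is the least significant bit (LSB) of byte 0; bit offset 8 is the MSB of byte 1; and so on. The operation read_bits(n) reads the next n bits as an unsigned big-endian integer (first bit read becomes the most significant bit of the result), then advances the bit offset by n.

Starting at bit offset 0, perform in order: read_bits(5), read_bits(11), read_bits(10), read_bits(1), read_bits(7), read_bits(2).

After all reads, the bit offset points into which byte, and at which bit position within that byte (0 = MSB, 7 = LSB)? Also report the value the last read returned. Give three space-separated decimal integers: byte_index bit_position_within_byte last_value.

Read 1: bits[0:5] width=5 -> value=21 (bin 10101); offset now 5 = byte 0 bit 5; 51 bits remain
Read 2: bits[5:16] width=11 -> value=366 (bin 00101101110); offset now 16 = byte 2 bit 0; 40 bits remain
Read 3: bits[16:26] width=10 -> value=372 (bin 0101110100); offset now 26 = byte 3 bit 2; 30 bits remain
Read 4: bits[26:27] width=1 -> value=0 (bin 0); offset now 27 = byte 3 bit 3; 29 bits remain
Read 5: bits[27:34] width=7 -> value=94 (bin 1011110); offset now 34 = byte 4 bit 2; 22 bits remain
Read 6: bits[34:36] width=2 -> value=3 (bin 11); offset now 36 = byte 4 bit 4; 20 bits remain

Answer: 4 4 3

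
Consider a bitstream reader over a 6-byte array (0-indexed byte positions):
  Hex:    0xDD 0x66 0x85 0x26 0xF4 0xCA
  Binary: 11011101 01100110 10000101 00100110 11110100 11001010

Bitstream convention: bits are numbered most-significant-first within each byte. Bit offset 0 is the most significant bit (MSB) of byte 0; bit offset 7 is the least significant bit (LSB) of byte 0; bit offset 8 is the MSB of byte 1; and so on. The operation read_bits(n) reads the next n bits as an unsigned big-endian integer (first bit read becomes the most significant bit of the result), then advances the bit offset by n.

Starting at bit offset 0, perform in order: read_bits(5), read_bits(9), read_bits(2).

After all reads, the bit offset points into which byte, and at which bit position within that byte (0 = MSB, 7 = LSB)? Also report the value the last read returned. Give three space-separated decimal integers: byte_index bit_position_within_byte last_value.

Read 1: bits[0:5] width=5 -> value=27 (bin 11011); offset now 5 = byte 0 bit 5; 43 bits remain
Read 2: bits[5:14] width=9 -> value=345 (bin 101011001); offset now 14 = byte 1 bit 6; 34 bits remain
Read 3: bits[14:16] width=2 -> value=2 (bin 10); offset now 16 = byte 2 bit 0; 32 bits remain

Answer: 2 0 2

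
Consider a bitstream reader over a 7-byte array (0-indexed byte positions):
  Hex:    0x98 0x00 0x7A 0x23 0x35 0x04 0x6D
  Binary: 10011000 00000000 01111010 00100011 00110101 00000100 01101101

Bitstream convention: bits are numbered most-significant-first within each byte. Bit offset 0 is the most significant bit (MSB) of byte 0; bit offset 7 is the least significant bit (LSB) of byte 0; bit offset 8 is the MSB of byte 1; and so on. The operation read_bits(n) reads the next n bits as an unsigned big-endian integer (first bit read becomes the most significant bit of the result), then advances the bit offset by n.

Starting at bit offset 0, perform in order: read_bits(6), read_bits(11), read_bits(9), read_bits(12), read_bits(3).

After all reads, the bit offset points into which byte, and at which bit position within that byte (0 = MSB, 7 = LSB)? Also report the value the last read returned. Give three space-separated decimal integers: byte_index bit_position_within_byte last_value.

Answer: 5 1 2

Derivation:
Read 1: bits[0:6] width=6 -> value=38 (bin 100110); offset now 6 = byte 0 bit 6; 50 bits remain
Read 2: bits[6:17] width=11 -> value=0 (bin 00000000000); offset now 17 = byte 2 bit 1; 39 bits remain
Read 3: bits[17:26] width=9 -> value=488 (bin 111101000); offset now 26 = byte 3 bit 2; 30 bits remain
Read 4: bits[26:38] width=12 -> value=2253 (bin 100011001101); offset now 38 = byte 4 bit 6; 18 bits remain
Read 5: bits[38:41] width=3 -> value=2 (bin 010); offset now 41 = byte 5 bit 1; 15 bits remain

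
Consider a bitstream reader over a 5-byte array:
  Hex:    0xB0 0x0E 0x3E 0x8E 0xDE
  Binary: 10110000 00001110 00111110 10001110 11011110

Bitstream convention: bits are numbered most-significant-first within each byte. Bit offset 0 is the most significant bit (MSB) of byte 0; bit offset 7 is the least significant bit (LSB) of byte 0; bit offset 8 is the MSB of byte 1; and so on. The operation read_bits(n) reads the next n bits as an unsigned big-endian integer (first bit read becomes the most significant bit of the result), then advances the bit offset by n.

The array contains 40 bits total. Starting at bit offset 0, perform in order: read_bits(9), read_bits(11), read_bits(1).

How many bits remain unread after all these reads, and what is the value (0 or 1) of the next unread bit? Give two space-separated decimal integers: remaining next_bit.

Answer: 19 1

Derivation:
Read 1: bits[0:9] width=9 -> value=352 (bin 101100000); offset now 9 = byte 1 bit 1; 31 bits remain
Read 2: bits[9:20] width=11 -> value=227 (bin 00011100011); offset now 20 = byte 2 bit 4; 20 bits remain
Read 3: bits[20:21] width=1 -> value=1 (bin 1); offset now 21 = byte 2 bit 5; 19 bits remain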